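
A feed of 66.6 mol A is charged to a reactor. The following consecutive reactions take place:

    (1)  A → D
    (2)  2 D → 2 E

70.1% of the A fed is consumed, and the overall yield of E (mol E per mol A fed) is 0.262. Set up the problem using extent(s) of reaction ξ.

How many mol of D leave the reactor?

29.2 mol

Conversion of A: A consumed = 1ξ₁ = 0.701 × 66.6 → ξ₁ = 46.69 mol.
Yield of E: 2ξ₂ / 66.6 = 0.262 → ξ₂ = 8.725 mol.
Outlet amounts (n = n₀ + Σ ν·ξ):
  A: 66.6 − 1(46.69) = 19.91
  D: 0 + 1(46.69) − 2(8.725) = 29.24
  E: 0 + 2(8.725) = 17.45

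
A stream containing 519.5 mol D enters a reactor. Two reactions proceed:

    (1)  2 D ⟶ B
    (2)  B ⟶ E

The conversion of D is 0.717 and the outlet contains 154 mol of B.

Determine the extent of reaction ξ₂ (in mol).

Conversion of D: D consumed = 2ξ₁ = 0.717 × 519.5 → ξ₁ = 186.2 mol.
B balance: n_B = 0 + 1ξ₁ − 1ξ₂ = 154 → ξ₂ = (1·186.2 − 154)/1 = 32.24 mol.
Outlet amounts (n = n₀ + Σ ν·ξ):
  D: 519.5 − 2(186.2) = 147
  B: 0 + 1(186.2) − 1(32.24) = 154
  E: 0 + 1(32.24) = 32.24

ξ₂ = 32.2 mol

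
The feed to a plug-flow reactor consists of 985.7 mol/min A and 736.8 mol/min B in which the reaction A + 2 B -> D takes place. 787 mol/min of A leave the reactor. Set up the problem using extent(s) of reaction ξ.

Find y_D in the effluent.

For A: n = n₀ − 1ξ → 787 = 985.7 − 1ξ, giving ξ = 198.7 mol/min.
Outlet amounts (n = n₀ + ν ξ):
  A: 985.7 − 1(198.7) = 787
  B: 736.8 − 2(198.7) = 339.4
  D: 0 + 1(198.7) = 198.7
Total out = 1325 mol/min; y_D = 198.7 / 1325 = 0.15.

0.15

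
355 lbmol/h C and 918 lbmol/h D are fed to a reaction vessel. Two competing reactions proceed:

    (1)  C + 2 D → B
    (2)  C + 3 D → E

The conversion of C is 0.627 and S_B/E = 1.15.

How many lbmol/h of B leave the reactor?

Conversion of C: C consumed = 0.627 × 355 = 222.6 lbmol/h = 1ξ₁ + 1ξ₂.
Selectivity: 1ξ₁ / (1ξ₂) = 1.15 → ξ₁ = 1.15 ξ₂.
Substitute: (1·1.15 + 1) ξ₂ = 222.6 → ξ₂ = 103.5 lbmol/h, ξ₁ = 119.1 lbmol/h.
Outlet amounts (n = n₀ + Σ ν·ξ):
  C: 355 − 1(119.1) − 1(103.5) = 132.4
  D: 918 − 2(119.1) − 3(103.5) = 369.3
  B: 0 + 1(119.1) = 119.1
  E: 0 + 1(103.5) = 103.5

119 lbmol/h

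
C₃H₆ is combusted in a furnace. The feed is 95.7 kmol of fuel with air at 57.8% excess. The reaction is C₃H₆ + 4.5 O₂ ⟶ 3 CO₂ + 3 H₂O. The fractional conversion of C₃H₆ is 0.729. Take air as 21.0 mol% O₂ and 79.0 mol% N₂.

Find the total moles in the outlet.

3370 kmol

Stoichiometric O₂ = 4.5 × 95.7 = 430.7 kmol; O₂ fed = 430.7 × 1.578 = 679.6 kmol.
N₂ fed = 679.6 × 79/21 = 2556 kmol.
Fuel reacted = 0.729 × 95.7 → ξ = 69.77 kmol.
Outlet (n = n₀ + ν ξ):
  C₃H₆: 95.7 − 1(69.77) = 25.93
  O₂: 679.6 − 4.5(69.77) = 365.6
  N₂: 2556 (inert)
  CO₂: 0 + 3(69.77) = 209.3
  H₂O: 0 + 3(69.77) = 209.3
Total out = 25.93 + 365.6 + 2556 + 209.3 + 209.3 = 3367 kmol.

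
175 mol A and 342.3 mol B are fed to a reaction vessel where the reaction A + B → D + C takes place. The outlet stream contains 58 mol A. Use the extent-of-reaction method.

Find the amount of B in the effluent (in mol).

225 mol

For A: n = n₀ − 1ξ → 58 = 175 − 1ξ, giving ξ = 117 mol.
Outlet amounts (n = n₀ + ν ξ):
  A: 175 − 1(117) = 58
  B: 342.3 − 1(117) = 225.3
  D: 0 + 1(117) = 117
  C: 0 + 1(117) = 117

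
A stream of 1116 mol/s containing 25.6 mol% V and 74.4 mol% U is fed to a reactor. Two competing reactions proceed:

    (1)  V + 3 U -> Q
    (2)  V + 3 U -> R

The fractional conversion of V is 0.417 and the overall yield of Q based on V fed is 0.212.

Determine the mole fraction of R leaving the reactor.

0.0772

Yield of Q: 1ξ₁ / 285.7 = 0.212 → ξ₁ = 60.57 mol/s.
Conversion of V: 1ξ₁ + 1ξ₂ = 0.417 × 285.7 = 119.1 → ξ₂ = 58.57 mol/s.
Outlet amounts (n = n₀ + Σ ν·ξ):
  V: 285.7 − 1(60.57) − 1(58.57) = 166.6
  U: 830.3 − 3(60.57) − 3(58.57) = 472.9
  Q: 0 + 1(60.57) = 60.57
  R: 0 + 1(58.57) = 58.57
Total out = 758.6 mol/s; y_R = 58.57 / 758.6 = 0.07721.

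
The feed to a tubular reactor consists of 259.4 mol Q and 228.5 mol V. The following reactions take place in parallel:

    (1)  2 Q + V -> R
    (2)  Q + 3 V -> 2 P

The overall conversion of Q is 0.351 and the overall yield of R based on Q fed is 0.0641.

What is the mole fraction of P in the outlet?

0.341

Yield of R: 1ξ₁ / 259.4 = 0.0641 → ξ₁ = 16.63 mol.
Conversion of Q: 2ξ₁ + 1ξ₂ = 0.351 × 259.4 = 91.05 → ξ₂ = 57.79 mol.
Outlet amounts (n = n₀ + Σ ν·ξ):
  Q: 259.4 − 2(16.63) − 1(57.79) = 168.4
  V: 228.5 − 1(16.63) − 3(57.79) = 38.49
  R: 0 + 1(16.63) = 16.63
  P: 0 + 2(57.79) = 115.6
Total out = 339.1 mol; y_P = 115.6 / 339.1 = 0.3409.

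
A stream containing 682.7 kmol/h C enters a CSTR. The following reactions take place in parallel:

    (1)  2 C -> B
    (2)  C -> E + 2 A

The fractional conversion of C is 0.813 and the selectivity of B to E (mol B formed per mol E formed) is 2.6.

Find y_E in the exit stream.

Conversion of C: C consumed = 0.813 × 682.7 = 555 kmol/h = 2ξ₁ + 1ξ₂.
Selectivity: 1ξ₁ / (1ξ₂) = 2.6 → ξ₁ = 2.6 ξ₂.
Substitute: (2·2.6 + 1) ξ₂ = 555 → ξ₂ = 89.52 kmol/h, ξ₁ = 232.8 kmol/h.
Outlet amounts (n = n₀ + Σ ν·ξ):
  C: 682.7 − 2(232.8) − 1(89.52) = 127.7
  B: 0 + 1(232.8) = 232.8
  E: 0 + 1(89.52) = 89.52
  A: 0 + 2(89.52) = 179
Total out = 629 kmol/h; y_E = 89.52 / 629 = 0.1423.

0.142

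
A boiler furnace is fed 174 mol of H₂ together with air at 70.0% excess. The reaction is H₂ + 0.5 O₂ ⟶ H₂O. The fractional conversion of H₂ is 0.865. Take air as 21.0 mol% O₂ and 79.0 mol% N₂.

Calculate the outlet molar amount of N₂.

556 mol

Stoichiometric O₂ = 0.5 × 174 = 87 mol; O₂ fed = 87 × 1.700 = 147.9 mol.
N₂ fed = 147.9 × 79/21 = 556.4 mol.
Fuel reacted = 0.865 × 174 → ξ = 150.5 mol.
Outlet (n = n₀ + ν ξ):
  H₂: 174 − 1(150.5) = 23.49
  O₂: 147.9 − 0.5(150.5) = 72.65
  N₂: 556.4 (inert)
  H₂O: 0 + 1(150.5) = 150.5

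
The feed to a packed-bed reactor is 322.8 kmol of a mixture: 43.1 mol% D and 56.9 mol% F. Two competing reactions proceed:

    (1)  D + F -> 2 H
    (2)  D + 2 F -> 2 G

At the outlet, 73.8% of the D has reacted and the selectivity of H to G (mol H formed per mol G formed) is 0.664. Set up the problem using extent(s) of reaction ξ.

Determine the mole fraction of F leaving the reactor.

0.0739

Conversion of D: D consumed = 0.738 × 139.1 = 102.7 kmol = 1ξ₁ + 1ξ₂.
Selectivity: 2ξ₁ / (2ξ₂) = 0.664 → ξ₁ = 0.664 ξ₂.
Substitute: (1·0.664 + 1) ξ₂ = 102.7 → ξ₂ = 61.7 kmol, ξ₁ = 40.97 kmol.
Outlet amounts (n = n₀ + Σ ν·ξ):
  D: 139.1 − 1(40.97) − 1(61.7) = 36.45
  F: 183.7 − 1(40.97) − 2(61.7) = 19.29
  H: 0 + 2(40.97) = 81.94
  G: 0 + 2(61.7) = 123.4
Total out = 261.1 kmol; y_F = 19.29 / 261.1 = 0.07389.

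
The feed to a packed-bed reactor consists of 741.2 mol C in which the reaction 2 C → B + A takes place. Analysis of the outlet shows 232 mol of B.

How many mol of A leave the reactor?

For B: n = n₀ + 1ξ → 232 = 0 + 1ξ, giving ξ = 232 mol.
Outlet amounts (n = n₀ + ν ξ):
  C: 741.2 − 2(232) = 277.2
  B: 0 + 1(232) = 232
  A: 0 + 1(232) = 232

232 mol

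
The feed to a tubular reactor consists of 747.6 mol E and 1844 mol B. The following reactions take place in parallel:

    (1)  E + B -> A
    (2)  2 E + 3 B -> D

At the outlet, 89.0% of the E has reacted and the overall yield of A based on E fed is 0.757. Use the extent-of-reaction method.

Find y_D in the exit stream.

Yield of A: 1ξ₁ / 747.6 = 0.757 → ξ₁ = 565.9 mol.
Conversion of E: 1ξ₁ + 2ξ₂ = 0.89 × 747.6 = 665.4 → ξ₂ = 49.72 mol.
Outlet amounts (n = n₀ + Σ ν·ξ):
  E: 747.6 − 1(565.9) − 2(49.72) = 82.24
  B: 1844 − 1(565.9) − 3(49.72) = 1129
  A: 0 + 1(565.9) = 565.9
  D: 0 + 1(49.72) = 49.72
Total out = 1827 mol; y_D = 49.72 / 1827 = 0.02721.

0.0272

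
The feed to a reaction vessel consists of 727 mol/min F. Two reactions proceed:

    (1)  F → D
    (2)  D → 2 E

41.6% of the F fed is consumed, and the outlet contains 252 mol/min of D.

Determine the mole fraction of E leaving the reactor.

0.13

Conversion of F: F consumed = 1ξ₁ = 0.416 × 727 → ξ₁ = 302.4 mol/min.
D balance: n_D = 0 + 1ξ₁ − 1ξ₂ = 252 → ξ₂ = (1·302.4 − 252)/1 = 50.43 mol/min.
Outlet amounts (n = n₀ + Σ ν·ξ):
  F: 727 − 1(302.4) = 424.6
  D: 0 + 1(302.4) − 1(50.43) = 252
  E: 0 + 2(50.43) = 100.9
Total out = 777.4 mol/min; y_E = 100.9 / 777.4 = 0.1297.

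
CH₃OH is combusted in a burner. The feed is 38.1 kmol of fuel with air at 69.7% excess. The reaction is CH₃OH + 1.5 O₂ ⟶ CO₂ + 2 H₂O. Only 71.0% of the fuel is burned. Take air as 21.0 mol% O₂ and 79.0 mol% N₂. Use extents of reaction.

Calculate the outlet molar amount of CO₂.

Stoichiometric O₂ = 1.5 × 38.1 = 57.15 kmol; O₂ fed = 57.15 × 1.697 = 96.98 kmol.
N₂ fed = 96.98 × 79/21 = 364.8 kmol.
Fuel reacted = 0.71 × 38.1 → ξ = 27.05 kmol.
Outlet (n = n₀ + ν ξ):
  CH₃OH: 38.1 − 1(27.05) = 11.05
  O₂: 96.98 − 1.5(27.05) = 56.41
  N₂: 364.8 (inert)
  CO₂: 0 + 1(27.05) = 27.05
  H₂O: 0 + 2(27.05) = 54.1

27.1 kmol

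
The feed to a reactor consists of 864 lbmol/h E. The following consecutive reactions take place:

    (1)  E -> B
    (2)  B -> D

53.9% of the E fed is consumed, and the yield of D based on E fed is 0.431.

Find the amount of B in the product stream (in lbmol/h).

Conversion of E: E consumed = 1ξ₁ = 0.539 × 864 → ξ₁ = 465.7 lbmol/h.
Yield of D: 1ξ₂ / 864 = 0.431 → ξ₂ = 372.4 lbmol/h.
Outlet amounts (n = n₀ + Σ ν·ξ):
  E: 864 − 1(465.7) = 398.3
  B: 0 + 1(465.7) − 1(372.4) = 93.31
  D: 0 + 1(372.4) = 372.4

93.3 lbmol/h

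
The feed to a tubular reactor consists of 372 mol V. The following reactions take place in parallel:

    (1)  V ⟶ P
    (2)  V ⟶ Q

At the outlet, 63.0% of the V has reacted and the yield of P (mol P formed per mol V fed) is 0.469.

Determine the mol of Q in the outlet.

59.9 mol

Yield of P: 1ξ₁ / 372 = 0.469 → ξ₁ = 174.5 mol.
Conversion of V: 1ξ₁ + 1ξ₂ = 0.63 × 372 = 234.4 → ξ₂ = 59.89 mol.
Outlet amounts (n = n₀ + Σ ν·ξ):
  V: 372 − 1(174.5) − 1(59.89) = 137.6
  P: 0 + 1(174.5) = 174.5
  Q: 0 + 1(59.89) = 59.89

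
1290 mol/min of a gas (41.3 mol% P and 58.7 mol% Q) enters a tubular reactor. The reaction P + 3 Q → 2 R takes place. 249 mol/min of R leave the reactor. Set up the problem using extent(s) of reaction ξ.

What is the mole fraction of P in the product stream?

0.392

For R: n = n₀ + 2ξ → 249 = 0 + 2ξ, giving ξ = 124.5 mol/min.
Outlet amounts (n = n₀ + ν ξ):
  P: 532.8 − 1(124.5) = 408.3
  Q: 757.2 − 3(124.5) = 383.7
  R: 0 + 2(124.5) = 249
Total out = 1041 mol/min; y_P = 408.3 / 1041 = 0.3922.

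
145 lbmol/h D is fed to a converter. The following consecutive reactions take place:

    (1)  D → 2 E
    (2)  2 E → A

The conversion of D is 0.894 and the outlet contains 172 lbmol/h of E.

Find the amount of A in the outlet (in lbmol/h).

Conversion of D: D consumed = 1ξ₁ = 0.894 × 145 → ξ₁ = 129.6 lbmol/h.
E balance: n_E = 0 + 2ξ₁ − 2ξ₂ = 172 → ξ₂ = (2·129.6 − 172)/2 = 43.63 lbmol/h.
Outlet amounts (n = n₀ + Σ ν·ξ):
  D: 145 − 1(129.6) = 15.37
  E: 0 + 2(129.6) − 2(43.63) = 172
  A: 0 + 1(43.63) = 43.63

43.6 lbmol/h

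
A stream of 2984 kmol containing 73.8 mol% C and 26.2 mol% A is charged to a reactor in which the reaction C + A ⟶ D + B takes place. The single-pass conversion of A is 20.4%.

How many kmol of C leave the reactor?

2040 kmol

A reacted = 0.204 × 781.8 = 159.5 kmol; ν_A = −1, so ξ = 159.5/1 = 159.5 kmol.
Outlet amounts (n = n₀ + ν ξ):
  C: 2202 − 1(159.5) = 2043
  A: 781.8 − 1(159.5) = 622.3
  D: 0 + 1(159.5) = 159.5
  B: 0 + 1(159.5) = 159.5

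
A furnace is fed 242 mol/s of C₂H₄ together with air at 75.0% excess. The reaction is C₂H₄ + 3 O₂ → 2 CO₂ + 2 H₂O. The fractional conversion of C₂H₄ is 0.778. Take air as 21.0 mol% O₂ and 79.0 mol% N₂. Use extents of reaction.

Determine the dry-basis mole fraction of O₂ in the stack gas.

0.119

Stoichiometric O₂ = 3 × 242 = 726 mol/s; O₂ fed = 726 × 1.750 = 1270 mol/s.
N₂ fed = 1270 × 79/21 = 4780 mol/s.
Fuel reacted = 0.778 × 242 → ξ = 188.3 mol/s.
Outlet (n = n₀ + ν ξ):
  C₂H₄: 242 − 1(188.3) = 53.72
  O₂: 1270 − 3(188.3) = 705.7
  N₂: 4780 (inert)
  CO₂: 0 + 2(188.3) = 376.6
  H₂O: 0 + 2(188.3) = 376.6
Dry total = 5915 mol/s; y_O₂ (dry) = 705.7 / 5915 = 0.1193.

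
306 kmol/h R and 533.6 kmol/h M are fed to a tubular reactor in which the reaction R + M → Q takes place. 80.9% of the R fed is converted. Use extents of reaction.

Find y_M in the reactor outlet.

0.483

R reacted = 0.809 × 306 = 247.6 kmol/h; ν_R = −1, so ξ = 247.6/1 = 247.6 kmol/h.
Outlet amounts (n = n₀ + ν ξ):
  R: 306 − 1(247.6) = 58.45
  M: 533.6 − 1(247.6) = 286
  Q: 0 + 1(247.6) = 247.6
Total out = 592 kmol/h; y_M = 286 / 592 = 0.4831.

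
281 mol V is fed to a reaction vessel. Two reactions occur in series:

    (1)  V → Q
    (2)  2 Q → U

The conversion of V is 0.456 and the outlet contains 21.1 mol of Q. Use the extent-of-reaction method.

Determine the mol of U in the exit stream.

Conversion of V: V consumed = 1ξ₁ = 0.456 × 281 → ξ₁ = 128.1 mol.
Q balance: n_Q = 0 + 1ξ₁ − 2ξ₂ = 21.1 → ξ₂ = (1·128.1 − 21.1)/2 = 53.52 mol.
Outlet amounts (n = n₀ + Σ ν·ξ):
  V: 281 − 1(128.1) = 152.9
  Q: 0 + 1(128.1) − 2(53.52) = 21.1
  U: 0 + 1(53.52) = 53.52

53.5 mol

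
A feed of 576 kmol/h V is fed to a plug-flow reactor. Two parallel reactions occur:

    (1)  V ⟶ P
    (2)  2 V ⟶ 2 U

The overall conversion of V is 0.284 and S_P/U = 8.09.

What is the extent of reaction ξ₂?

ξ₂ = 9 kmol/h

Conversion of V: V consumed = 0.284 × 576 = 163.6 kmol/h = 1ξ₁ + 2ξ₂.
Selectivity: 1ξ₁ / (2ξ₂) = 8.09 → ξ₁ = 16.18 ξ₂.
Substitute: (1·16.18 + 2) ξ₂ = 163.6 → ξ₂ = 8.998 kmol/h, ξ₁ = 145.6 kmol/h.
Outlet amounts (n = n₀ + Σ ν·ξ):
  V: 576 − 1(145.6) − 2(8.998) = 412.4
  P: 0 + 1(145.6) = 145.6
  U: 0 + 2(8.998) = 18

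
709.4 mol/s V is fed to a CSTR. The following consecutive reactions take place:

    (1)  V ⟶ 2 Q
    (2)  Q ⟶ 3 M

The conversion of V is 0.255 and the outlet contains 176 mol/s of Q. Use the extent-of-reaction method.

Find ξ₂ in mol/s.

Conversion of V: V consumed = 1ξ₁ = 0.255 × 709.4 → ξ₁ = 180.9 mol/s.
Q balance: n_Q = 0 + 2ξ₁ − 1ξ₂ = 176 → ξ₂ = (2·180.9 − 176)/1 = 185.8 mol/s.
Outlet amounts (n = n₀ + Σ ν·ξ):
  V: 709.4 − 1(180.9) = 528.5
  Q: 0 + 2(180.9) − 1(185.8) = 176
  M: 0 + 3(185.8) = 557.4

ξ₂ = 186 mol/s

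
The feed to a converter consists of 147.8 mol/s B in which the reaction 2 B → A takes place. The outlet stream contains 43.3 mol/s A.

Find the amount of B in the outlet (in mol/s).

For A: n = n₀ + 1ξ → 43.3 = 0 + 1ξ, giving ξ = 43.3 mol/s.
Outlet amounts (n = n₀ + ν ξ):
  B: 147.8 − 2(43.3) = 61.2
  A: 0 + 1(43.3) = 43.3

61.2 mol/s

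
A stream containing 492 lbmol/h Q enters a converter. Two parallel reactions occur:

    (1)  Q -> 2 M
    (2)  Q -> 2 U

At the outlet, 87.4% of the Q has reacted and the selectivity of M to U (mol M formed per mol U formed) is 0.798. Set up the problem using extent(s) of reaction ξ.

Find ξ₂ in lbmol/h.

Conversion of Q: Q consumed = 0.874 × 492 = 430 lbmol/h = 1ξ₁ + 1ξ₂.
Selectivity: 2ξ₁ / (2ξ₂) = 0.798 → ξ₁ = 0.798 ξ₂.
Substitute: (1·0.798 + 1) ξ₂ = 430 → ξ₂ = 239.2 lbmol/h, ξ₁ = 190.8 lbmol/h.
Outlet amounts (n = n₀ + Σ ν·ξ):
  Q: 492 − 1(190.8) − 1(239.2) = 61.99
  M: 0 + 2(190.8) = 381.7
  U: 0 + 2(239.2) = 478.3

ξ₂ = 239 lbmol/h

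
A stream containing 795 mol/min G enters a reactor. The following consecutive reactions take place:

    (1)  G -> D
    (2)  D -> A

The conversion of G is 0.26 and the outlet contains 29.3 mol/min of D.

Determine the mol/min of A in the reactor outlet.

177 mol/min

Conversion of G: G consumed = 1ξ₁ = 0.26 × 795 → ξ₁ = 206.7 mol/min.
D balance: n_D = 0 + 1ξ₁ − 1ξ₂ = 29.3 → ξ₂ = (1·206.7 − 29.3)/1 = 177.4 mol/min.
Outlet amounts (n = n₀ + Σ ν·ξ):
  G: 795 − 1(206.7) = 588.3
  D: 0 + 1(206.7) − 1(177.4) = 29.3
  A: 0 + 1(177.4) = 177.4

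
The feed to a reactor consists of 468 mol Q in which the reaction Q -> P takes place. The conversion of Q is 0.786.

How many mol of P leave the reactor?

368 mol

Q reacted = 0.786 × 468 = 367.8 mol; ν_Q = −1, so ξ = 367.8/1 = 367.8 mol.
Outlet amounts (n = n₀ + ν ξ):
  Q: 468 − 1(367.8) = 100.2
  P: 0 + 1(367.8) = 367.8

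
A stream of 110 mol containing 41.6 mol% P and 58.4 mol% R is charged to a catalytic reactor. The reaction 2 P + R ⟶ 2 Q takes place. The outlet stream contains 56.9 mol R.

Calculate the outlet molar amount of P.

31.1 mol

For R: n = n₀ − 1ξ → 56.9 = 64.24 − 1ξ, giving ξ = 7.34 mol.
Outlet amounts (n = n₀ + ν ξ):
  P: 45.76 − 2(7.34) = 31.08
  R: 64.24 − 1(7.34) = 56.9
  Q: 0 + 2(7.34) = 14.68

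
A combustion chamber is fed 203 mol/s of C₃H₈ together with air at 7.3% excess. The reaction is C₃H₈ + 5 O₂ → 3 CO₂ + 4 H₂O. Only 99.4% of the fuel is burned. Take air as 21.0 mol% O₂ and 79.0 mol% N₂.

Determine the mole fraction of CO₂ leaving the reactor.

Stoichiometric O₂ = 5 × 203 = 1015 mol/s; O₂ fed = 1015 × 1.073 = 1089 mol/s.
N₂ fed = 1089 × 79/21 = 4097 mol/s.
Fuel reacted = 0.994 × 203 → ξ = 201.8 mol/s.
Outlet (n = n₀ + ν ξ):
  C₃H₈: 203 − 1(201.8) = 1.218
  O₂: 1089 − 5(201.8) = 80.18
  N₂: 4097 (inert)
  CO₂: 0 + 3(201.8) = 605.3
  H₂O: 0 + 4(201.8) = 807.1
Total out = 5591 mol/s; y_CO₂ = 605.3 / 5591 = 0.1083.

0.108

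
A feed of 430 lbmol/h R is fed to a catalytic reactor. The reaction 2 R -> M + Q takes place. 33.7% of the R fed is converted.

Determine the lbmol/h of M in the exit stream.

R reacted = 0.337 × 430 = 144.9 lbmol/h; ν_R = −2, so ξ = 144.9/2 = 72.45 lbmol/h.
Outlet amounts (n = n₀ + ν ξ):
  R: 430 − 2(72.45) = 285.1
  M: 0 + 1(72.45) = 72.45
  Q: 0 + 1(72.45) = 72.45

72.5 lbmol/h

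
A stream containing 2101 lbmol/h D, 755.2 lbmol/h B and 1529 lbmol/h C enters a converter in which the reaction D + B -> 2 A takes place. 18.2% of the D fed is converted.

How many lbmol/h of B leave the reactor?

D reacted = 0.182 × 2101 = 382.4 lbmol/h; ν_D = −1, so ξ = 382.4/1 = 382.4 lbmol/h.
Outlet amounts (n = n₀ + ν ξ):
  D: 2101 − 1(382.4) = 1719
  B: 755.2 − 1(382.4) = 372.8
  A: 0 + 2(382.4) = 764.8
  C: 1529 (inert)

373 lbmol/h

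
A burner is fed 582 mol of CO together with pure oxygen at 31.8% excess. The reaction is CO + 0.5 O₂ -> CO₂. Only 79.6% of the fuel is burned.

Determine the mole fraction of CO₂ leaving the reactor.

0.631

Stoichiometric O₂ = 0.5 × 582 = 291 mol; O₂ fed = 291 × 1.318 = 383.5 mol.
Fuel reacted = 0.796 × 582 → ξ = 463.3 mol.
Outlet (n = n₀ + ν ξ):
  CO: 582 − 1(463.3) = 118.7
  O₂: 383.5 − 0.5(463.3) = 151.9
  CO₂: 0 + 1(463.3) = 463.3
Total out = 733.9 mol; y_CO₂ = 463.3 / 733.9 = 0.6312.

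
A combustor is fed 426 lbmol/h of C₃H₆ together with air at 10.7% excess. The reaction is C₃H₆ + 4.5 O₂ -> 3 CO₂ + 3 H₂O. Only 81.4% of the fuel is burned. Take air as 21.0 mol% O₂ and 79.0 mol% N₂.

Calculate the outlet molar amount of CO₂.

1040 lbmol/h

Stoichiometric O₂ = 4.5 × 426 = 1917 lbmol/h; O₂ fed = 1917 × 1.107 = 2122 lbmol/h.
N₂ fed = 2122 × 79/21 = 7983 lbmol/h.
Fuel reacted = 0.814 × 426 → ξ = 346.8 lbmol/h.
Outlet (n = n₀ + ν ξ):
  C₃H₆: 426 − 1(346.8) = 79.24
  O₂: 2122 − 4.5(346.8) = 561.7
  N₂: 7983 (inert)
  CO₂: 0 + 3(346.8) = 1040
  H₂O: 0 + 3(346.8) = 1040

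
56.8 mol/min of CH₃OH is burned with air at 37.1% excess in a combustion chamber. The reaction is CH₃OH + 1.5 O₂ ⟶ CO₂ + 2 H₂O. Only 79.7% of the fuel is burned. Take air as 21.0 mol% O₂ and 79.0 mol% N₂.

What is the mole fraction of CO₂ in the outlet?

0.0712

Stoichiometric O₂ = 1.5 × 56.8 = 85.2 mol/min; O₂ fed = 85.2 × 1.371 = 116.8 mol/min.
N₂ fed = 116.8 × 79/21 = 439.4 mol/min.
Fuel reacted = 0.797 × 56.8 → ξ = 45.27 mol/min.
Outlet (n = n₀ + ν ξ):
  CH₃OH: 56.8 − 1(45.27) = 11.53
  O₂: 116.8 − 1.5(45.27) = 48.9
  N₂: 439.4 (inert)
  CO₂: 0 + 1(45.27) = 45.27
  H₂O: 0 + 2(45.27) = 90.54
Total out = 635.7 mol/min; y_CO₂ = 45.27 / 635.7 = 0.07122.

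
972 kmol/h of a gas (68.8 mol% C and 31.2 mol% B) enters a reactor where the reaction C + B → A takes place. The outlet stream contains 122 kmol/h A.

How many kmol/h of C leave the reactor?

For A: n = n₀ + 1ξ → 122 = 0 + 1ξ, giving ξ = 122 kmol/h.
Outlet amounts (n = n₀ + ν ξ):
  C: 668.7 − 1(122) = 546.7
  B: 303.3 − 1(122) = 181.3
  A: 0 + 1(122) = 122

547 kmol/h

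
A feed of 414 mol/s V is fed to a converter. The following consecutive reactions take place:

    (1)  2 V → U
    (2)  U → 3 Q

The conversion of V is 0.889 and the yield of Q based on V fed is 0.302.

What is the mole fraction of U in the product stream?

Conversion of V: V consumed = 2ξ₁ = 0.889 × 414 → ξ₁ = 184 mol/s.
Yield of Q: 3ξ₂ / 414 = 0.302 → ξ₂ = 41.68 mol/s.
Outlet amounts (n = n₀ + Σ ν·ξ):
  V: 414 − 2(184) = 45.95
  U: 0 + 1(184) − 1(41.68) = 142.3
  Q: 0 + 3(41.68) = 125
Total out = 313.3 mol/s; y_U = 142.3 / 313.3 = 0.4543.

0.454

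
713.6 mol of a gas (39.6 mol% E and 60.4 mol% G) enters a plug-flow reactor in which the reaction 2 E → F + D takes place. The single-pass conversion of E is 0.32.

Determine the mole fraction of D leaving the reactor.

0.0634

E reacted = 0.32 × 282.6 = 90.43 mol; ν_E = −2, so ξ = 90.43/2 = 45.21 mol.
Outlet amounts (n = n₀ + ν ξ):
  E: 282.6 − 2(45.21) = 192.2
  F: 0 + 1(45.21) = 45.21
  D: 0 + 1(45.21) = 45.21
  G: 431 (inert)
Total out = 713.6 mol; y_D = 45.21 / 713.6 = 0.06336.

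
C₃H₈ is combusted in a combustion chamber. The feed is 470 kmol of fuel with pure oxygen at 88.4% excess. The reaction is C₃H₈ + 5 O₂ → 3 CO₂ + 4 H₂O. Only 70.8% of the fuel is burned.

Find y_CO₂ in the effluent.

0.191

Stoichiometric O₂ = 5 × 470 = 2350 kmol; O₂ fed = 2350 × 1.884 = 4427 kmol.
Fuel reacted = 0.708 × 470 → ξ = 332.8 kmol.
Outlet (n = n₀ + ν ξ):
  C₃H₈: 470 − 1(332.8) = 137.2
  O₂: 4427 − 5(332.8) = 2764
  CO₂: 0 + 3(332.8) = 998.3
  H₂O: 0 + 4(332.8) = 1331
Total out = 5230 kmol; y_CO₂ = 998.3 / 5230 = 0.1909.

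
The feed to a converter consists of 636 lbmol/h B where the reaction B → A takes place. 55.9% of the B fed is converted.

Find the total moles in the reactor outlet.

636 lbmol/h

B reacted = 0.559 × 636 = 355.5 lbmol/h; ν_B = −1, so ξ = 355.5/1 = 355.5 lbmol/h.
Outlet amounts (n = n₀ + ν ξ):
  B: 636 − 1(355.5) = 280.5
  A: 0 + 1(355.5) = 355.5
Total out = 280.5 + 355.5 = 636 lbmol/h.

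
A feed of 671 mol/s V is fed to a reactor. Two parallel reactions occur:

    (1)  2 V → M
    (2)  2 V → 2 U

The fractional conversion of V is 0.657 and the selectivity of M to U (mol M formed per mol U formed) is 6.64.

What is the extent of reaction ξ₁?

Conversion of V: V consumed = 0.657 × 671 = 440.8 mol/s = 2ξ₁ + 2ξ₂.
Selectivity: 1ξ₁ / (2ξ₂) = 6.64 → ξ₁ = 13.28 ξ₂.
Substitute: (2·13.28 + 2) ξ₂ = 440.8 → ξ₂ = 15.44 mol/s, ξ₁ = 205 mol/s.
Outlet amounts (n = n₀ + Σ ν·ξ):
  V: 671 − 2(205) − 2(15.44) = 230.2
  M: 0 + 1(205) = 205
  U: 0 + 2(15.44) = 30.87

ξ₁ = 205 mol/s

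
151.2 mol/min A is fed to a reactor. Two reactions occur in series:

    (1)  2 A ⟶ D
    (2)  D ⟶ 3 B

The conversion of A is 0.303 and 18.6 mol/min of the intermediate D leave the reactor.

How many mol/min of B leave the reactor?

12.9 mol/min

Conversion of A: A consumed = 2ξ₁ = 0.303 × 151.2 → ξ₁ = 22.91 mol/min.
D balance: n_D = 0 + 1ξ₁ − 1ξ₂ = 18.6 → ξ₂ = (1·22.91 − 18.6)/1 = 4.307 mol/min.
Outlet amounts (n = n₀ + Σ ν·ξ):
  A: 151.2 − 2(22.91) = 105.4
  D: 0 + 1(22.91) − 1(4.307) = 18.6
  B: 0 + 3(4.307) = 12.92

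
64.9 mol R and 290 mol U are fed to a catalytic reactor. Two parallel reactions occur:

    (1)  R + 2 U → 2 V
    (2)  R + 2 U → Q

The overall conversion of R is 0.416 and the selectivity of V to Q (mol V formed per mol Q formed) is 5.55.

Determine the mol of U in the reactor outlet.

Conversion of R: R consumed = 0.416 × 64.9 = 27 mol = 1ξ₁ + 1ξ₂.
Selectivity: 2ξ₁ / (1ξ₂) = 5.55 → ξ₁ = 2.775 ξ₂.
Substitute: (1·2.775 + 1) ξ₂ = 27 → ξ₂ = 7.152 mol, ξ₁ = 19.85 mol.
Outlet amounts (n = n₀ + Σ ν·ξ):
  R: 64.9 − 1(19.85) − 1(7.152) = 37.9
  U: 290 − 2(19.85) − 2(7.152) = 236
  V: 0 + 2(19.85) = 39.69
  Q: 0 + 1(7.152) = 7.152

236 mol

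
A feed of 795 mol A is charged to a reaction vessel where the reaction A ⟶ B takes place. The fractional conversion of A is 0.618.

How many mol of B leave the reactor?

A reacted = 0.618 × 795 = 491.3 mol; ν_A = −1, so ξ = 491.3/1 = 491.3 mol.
Outlet amounts (n = n₀ + ν ξ):
  A: 795 − 1(491.3) = 303.7
  B: 0 + 1(491.3) = 491.3

491 mol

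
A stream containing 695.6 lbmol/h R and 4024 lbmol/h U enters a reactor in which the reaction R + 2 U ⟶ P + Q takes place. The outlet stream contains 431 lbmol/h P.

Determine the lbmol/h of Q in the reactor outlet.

For P: n = n₀ + 1ξ → 431 = 0 + 1ξ, giving ξ = 431 lbmol/h.
Outlet amounts (n = n₀ + ν ξ):
  R: 695.6 − 1(431) = 264.6
  U: 4024 − 2(431) = 3162
  P: 0 + 1(431) = 431
  Q: 0 + 1(431) = 431

431 lbmol/h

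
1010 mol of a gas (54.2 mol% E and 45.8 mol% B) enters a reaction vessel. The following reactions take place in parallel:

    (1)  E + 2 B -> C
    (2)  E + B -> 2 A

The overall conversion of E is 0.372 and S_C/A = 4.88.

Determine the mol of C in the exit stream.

185 mol

Conversion of E: E consumed = 0.372 × 547.4 = 203.6 mol = 1ξ₁ + 1ξ₂.
Selectivity: 1ξ₁ / (2ξ₂) = 4.88 → ξ₁ = 9.76 ξ₂.
Substitute: (1·9.76 + 1) ξ₂ = 203.6 → ξ₂ = 18.93 mol, ξ₁ = 184.7 mol.
Outlet amounts (n = n₀ + Σ ν·ξ):
  E: 547.4 − 1(184.7) − 1(18.93) = 343.8
  B: 462.6 − 2(184.7) − 1(18.93) = 74.23
  C: 0 + 1(184.7) = 184.7
  A: 0 + 2(18.93) = 37.85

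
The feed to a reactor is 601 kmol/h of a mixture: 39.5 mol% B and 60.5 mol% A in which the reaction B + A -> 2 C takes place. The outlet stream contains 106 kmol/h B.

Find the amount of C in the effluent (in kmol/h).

263 kmol/h

For B: n = n₀ − 1ξ → 106 = 237.4 − 1ξ, giving ξ = 131.4 kmol/h.
Outlet amounts (n = n₀ + ν ξ):
  B: 237.4 − 1(131.4) = 106
  A: 363.6 − 1(131.4) = 232.2
  C: 0 + 2(131.4) = 262.8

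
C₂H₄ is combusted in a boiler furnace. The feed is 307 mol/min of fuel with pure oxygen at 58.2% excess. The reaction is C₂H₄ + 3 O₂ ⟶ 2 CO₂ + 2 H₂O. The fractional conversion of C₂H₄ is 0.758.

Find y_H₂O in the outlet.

Stoichiometric O₂ = 3 × 307 = 921 mol/min; O₂ fed = 921 × 1.582 = 1457 mol/min.
Fuel reacted = 0.758 × 307 → ξ = 232.7 mol/min.
Outlet (n = n₀ + ν ξ):
  C₂H₄: 307 − 1(232.7) = 74.29
  O₂: 1457 − 3(232.7) = 758.9
  CO₂: 0 + 2(232.7) = 465.4
  H₂O: 0 + 2(232.7) = 465.4
Total out = 1764 mol/min; y_H₂O = 465.4 / 1764 = 0.2638.

0.264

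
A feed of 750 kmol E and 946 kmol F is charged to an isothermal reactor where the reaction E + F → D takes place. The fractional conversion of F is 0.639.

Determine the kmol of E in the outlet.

F reacted = 0.639 × 946 = 604.5 kmol; ν_F = −1, so ξ = 604.5/1 = 604.5 kmol.
Outlet amounts (n = n₀ + ν ξ):
  E: 750 − 1(604.5) = 145.5
  F: 946 − 1(604.5) = 341.5
  D: 0 + 1(604.5) = 604.5

146 kmol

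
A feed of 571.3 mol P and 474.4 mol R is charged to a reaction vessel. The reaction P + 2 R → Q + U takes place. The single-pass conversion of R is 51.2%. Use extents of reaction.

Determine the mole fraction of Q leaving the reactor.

0.131

R reacted = 0.512 × 474.4 = 242.9 mol; ν_R = −2, so ξ = 242.9/2 = 121.4 mol.
Outlet amounts (n = n₀ + ν ξ):
  P: 571.3 − 1(121.4) = 449.9
  R: 474.4 − 2(121.4) = 231.5
  Q: 0 + 1(121.4) = 121.4
  U: 0 + 1(121.4) = 121.4
Total out = 924.3 mol; y_Q = 121.4 / 924.3 = 0.1314.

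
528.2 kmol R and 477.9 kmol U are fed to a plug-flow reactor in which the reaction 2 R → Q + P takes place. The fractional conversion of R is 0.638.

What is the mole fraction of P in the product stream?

0.167

R reacted = 0.638 × 528.2 = 337 kmol; ν_R = −2, so ξ = 337/2 = 168.5 kmol.
Outlet amounts (n = n₀ + ν ξ):
  R: 528.2 − 2(168.5) = 191.2
  Q: 0 + 1(168.5) = 168.5
  P: 0 + 1(168.5) = 168.5
  U: 477.9 (inert)
Total out = 1006 kmol; y_P = 168.5 / 1006 = 0.1675.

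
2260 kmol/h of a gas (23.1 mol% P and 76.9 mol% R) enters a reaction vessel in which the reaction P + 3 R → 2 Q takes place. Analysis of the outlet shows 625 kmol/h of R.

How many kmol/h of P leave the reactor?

151 kmol/h

For R: n = n₀ − 3ξ → 625 = 1738 − 3ξ, giving ξ = 371 kmol/h.
Outlet amounts (n = n₀ + ν ξ):
  P: 522.1 − 1(371) = 151.1
  R: 1738 − 3(371) = 625
  Q: 0 + 2(371) = 742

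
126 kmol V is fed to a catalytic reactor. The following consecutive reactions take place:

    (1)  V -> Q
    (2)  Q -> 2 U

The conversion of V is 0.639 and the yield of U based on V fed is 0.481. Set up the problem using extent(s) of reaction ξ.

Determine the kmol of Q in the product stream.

Conversion of V: V consumed = 1ξ₁ = 0.639 × 126 → ξ₁ = 80.51 kmol.
Yield of U: 2ξ₂ / 126 = 0.481 → ξ₂ = 30.3 kmol.
Outlet amounts (n = n₀ + Σ ν·ξ):
  V: 126 − 1(80.51) = 45.49
  Q: 0 + 1(80.51) − 1(30.3) = 50.21
  U: 0 + 2(30.3) = 60.61

50.2 kmol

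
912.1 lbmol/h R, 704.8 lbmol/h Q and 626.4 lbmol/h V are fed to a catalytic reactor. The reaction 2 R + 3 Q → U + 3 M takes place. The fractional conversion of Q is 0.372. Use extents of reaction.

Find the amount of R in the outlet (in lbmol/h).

737 lbmol/h

Q reacted = 0.372 × 704.8 = 262.2 lbmol/h; ν_Q = −3, so ξ = 262.2/3 = 87.4 lbmol/h.
Outlet amounts (n = n₀ + ν ξ):
  R: 912.1 − 2(87.4) = 737.3
  Q: 704.8 − 3(87.4) = 442.6
  U: 0 + 1(87.4) = 87.4
  M: 0 + 3(87.4) = 262.2
  V: 626.4 (inert)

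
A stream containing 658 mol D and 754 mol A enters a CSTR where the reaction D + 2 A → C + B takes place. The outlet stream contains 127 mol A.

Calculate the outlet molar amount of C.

For A: n = n₀ − 2ξ → 127 = 754 − 2ξ, giving ξ = 313.5 mol.
Outlet amounts (n = n₀ + ν ξ):
  D: 658 − 1(313.5) = 344.5
  A: 754 − 2(313.5) = 127
  C: 0 + 1(313.5) = 313.5
  B: 0 + 1(313.5) = 313.5

314 mol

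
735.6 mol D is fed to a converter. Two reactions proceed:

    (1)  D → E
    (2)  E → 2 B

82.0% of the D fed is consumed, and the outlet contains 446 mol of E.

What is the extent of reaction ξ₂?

Conversion of D: D consumed = 1ξ₁ = 0.82 × 735.6 → ξ₁ = 603.2 mol.
E balance: n_E = 0 + 1ξ₁ − 1ξ₂ = 446 → ξ₂ = (1·603.2 − 446)/1 = 157.2 mol.
Outlet amounts (n = n₀ + Σ ν·ξ):
  D: 735.6 − 1(603.2) = 132.4
  E: 0 + 1(603.2) − 1(157.2) = 446
  B: 0 + 2(157.2) = 314.4

ξ₂ = 157 mol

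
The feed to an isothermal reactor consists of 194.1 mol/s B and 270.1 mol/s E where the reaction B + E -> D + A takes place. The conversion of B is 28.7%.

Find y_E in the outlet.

0.462

B reacted = 0.287 × 194.1 = 55.71 mol/s; ν_B = −1, so ξ = 55.71/1 = 55.71 mol/s.
Outlet amounts (n = n₀ + ν ξ):
  B: 194.1 − 1(55.71) = 138.4
  E: 270.1 − 1(55.71) = 214.4
  D: 0 + 1(55.71) = 55.71
  A: 0 + 1(55.71) = 55.71
Total out = 464.2 mol/s; y_E = 214.4 / 464.2 = 0.4619.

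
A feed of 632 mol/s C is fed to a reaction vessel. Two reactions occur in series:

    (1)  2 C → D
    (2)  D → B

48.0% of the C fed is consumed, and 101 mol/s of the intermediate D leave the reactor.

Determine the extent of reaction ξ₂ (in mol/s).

Conversion of C: C consumed = 2ξ₁ = 0.48 × 632 → ξ₁ = 151.7 mol/s.
D balance: n_D = 0 + 1ξ₁ − 1ξ₂ = 101 → ξ₂ = (1·151.7 − 101)/1 = 50.68 mol/s.
Outlet amounts (n = n₀ + Σ ν·ξ):
  C: 632 − 2(151.7) = 328.6
  D: 0 + 1(151.7) − 1(50.68) = 101
  B: 0 + 1(50.68) = 50.68

ξ₂ = 50.7 mol/s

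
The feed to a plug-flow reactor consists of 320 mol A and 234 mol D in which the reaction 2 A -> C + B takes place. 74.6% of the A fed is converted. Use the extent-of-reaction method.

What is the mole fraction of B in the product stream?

A reacted = 0.746 × 320 = 238.7 mol; ν_A = −2, so ξ = 238.7/2 = 119.4 mol.
Outlet amounts (n = n₀ + ν ξ):
  A: 320 − 2(119.4) = 81.28
  C: 0 + 1(119.4) = 119.4
  B: 0 + 1(119.4) = 119.4
  D: 234 (inert)
Total out = 554 mol; y_B = 119.4 / 554 = 0.2155.

0.215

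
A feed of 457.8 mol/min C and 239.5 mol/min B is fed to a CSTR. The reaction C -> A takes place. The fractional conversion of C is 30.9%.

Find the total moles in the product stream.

C reacted = 0.309 × 457.8 = 141.5 mol/min; ν_C = −1, so ξ = 141.5/1 = 141.5 mol/min.
Outlet amounts (n = n₀ + ν ξ):
  C: 457.8 − 1(141.5) = 316.3
  A: 0 + 1(141.5) = 141.5
  B: 239.5 (inert)
Total out = 316.3 + 141.5 + 239.5 = 697.3 mol/min.

697 mol/min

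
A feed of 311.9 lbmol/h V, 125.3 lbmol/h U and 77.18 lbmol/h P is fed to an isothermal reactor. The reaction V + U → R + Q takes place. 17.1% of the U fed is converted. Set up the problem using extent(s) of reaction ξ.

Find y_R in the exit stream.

0.0417

U reacted = 0.171 × 125.3 = 21.43 lbmol/h; ν_U = −1, so ξ = 21.43/1 = 21.43 lbmol/h.
Outlet amounts (n = n₀ + ν ξ):
  V: 311.9 − 1(21.43) = 290.5
  U: 125.3 − 1(21.43) = 103.9
  R: 0 + 1(21.43) = 21.43
  Q: 0 + 1(21.43) = 21.43
  P: 77.18 (inert)
Total out = 514.4 lbmol/h; y_R = 21.43 / 514.4 = 0.04165.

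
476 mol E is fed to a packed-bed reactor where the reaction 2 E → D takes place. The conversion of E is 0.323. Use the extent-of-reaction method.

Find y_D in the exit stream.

0.193

E reacted = 0.323 × 476 = 153.7 mol; ν_E = −2, so ξ = 153.7/2 = 76.87 mol.
Outlet amounts (n = n₀ + ν ξ):
  E: 476 − 2(76.87) = 322.3
  D: 0 + 1(76.87) = 76.87
Total out = 399.1 mol; y_D = 76.87 / 399.1 = 0.1926.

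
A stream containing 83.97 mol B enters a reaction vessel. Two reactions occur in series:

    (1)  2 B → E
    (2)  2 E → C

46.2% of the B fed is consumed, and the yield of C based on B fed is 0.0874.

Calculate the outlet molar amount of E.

4.72 mol

Conversion of B: B consumed = 2ξ₁ = 0.462 × 83.97 → ξ₁ = 19.4 mol.
Yield of C: 1ξ₂ / 83.97 = 0.0874 → ξ₂ = 7.339 mol.
Outlet amounts (n = n₀ + Σ ν·ξ):
  B: 83.97 − 2(19.4) = 45.18
  E: 0 + 1(19.4) − 2(7.339) = 4.719
  C: 0 + 1(7.339) = 7.339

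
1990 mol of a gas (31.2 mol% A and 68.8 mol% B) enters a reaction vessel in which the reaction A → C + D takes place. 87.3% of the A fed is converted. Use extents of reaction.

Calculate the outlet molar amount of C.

A reacted = 0.873 × 620.9 = 542 mol; ν_A = −1, so ξ = 542/1 = 542 mol.
Outlet amounts (n = n₀ + ν ξ):
  A: 620.9 − 1(542) = 78.85
  C: 0 + 1(542) = 542
  D: 0 + 1(542) = 542
  B: 1369 (inert)

542 mol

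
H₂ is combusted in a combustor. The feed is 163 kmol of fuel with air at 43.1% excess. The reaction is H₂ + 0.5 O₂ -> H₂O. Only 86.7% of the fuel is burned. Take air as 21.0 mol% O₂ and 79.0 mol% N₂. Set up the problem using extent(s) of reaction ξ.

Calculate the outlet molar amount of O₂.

Stoichiometric O₂ = 0.5 × 163 = 81.5 kmol; O₂ fed = 81.5 × 1.431 = 116.6 kmol.
N₂ fed = 116.6 × 79/21 = 438.7 kmol.
Fuel reacted = 0.867 × 163 → ξ = 141.3 kmol.
Outlet (n = n₀ + ν ξ):
  H₂: 163 − 1(141.3) = 21.68
  O₂: 116.6 − 0.5(141.3) = 45.97
  N₂: 438.7 (inert)
  H₂O: 0 + 1(141.3) = 141.3

46 kmol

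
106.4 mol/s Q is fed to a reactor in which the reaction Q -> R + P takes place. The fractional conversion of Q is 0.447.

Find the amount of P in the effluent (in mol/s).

Q reacted = 0.447 × 106.4 = 47.56 mol/s; ν_Q = −1, so ξ = 47.56/1 = 47.56 mol/s.
Outlet amounts (n = n₀ + ν ξ):
  Q: 106.4 − 1(47.56) = 58.84
  R: 0 + 1(47.56) = 47.56
  P: 0 + 1(47.56) = 47.56

47.6 mol/s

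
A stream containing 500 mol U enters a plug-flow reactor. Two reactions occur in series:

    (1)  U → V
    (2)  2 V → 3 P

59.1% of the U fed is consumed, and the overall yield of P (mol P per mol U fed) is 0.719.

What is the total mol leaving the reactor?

Conversion of U: U consumed = 1ξ₁ = 0.591 × 500 → ξ₁ = 295.5 mol.
Yield of P: 3ξ₂ / 500 = 0.719 → ξ₂ = 119.8 mol.
Outlet amounts (n = n₀ + Σ ν·ξ):
  U: 500 − 1(295.5) = 204.5
  V: 0 + 1(295.5) − 2(119.8) = 55.83
  P: 0 + 3(119.8) = 359.5
Total out = 204.5 + 55.83 + 359.5 = 619.8 mol.

620 mol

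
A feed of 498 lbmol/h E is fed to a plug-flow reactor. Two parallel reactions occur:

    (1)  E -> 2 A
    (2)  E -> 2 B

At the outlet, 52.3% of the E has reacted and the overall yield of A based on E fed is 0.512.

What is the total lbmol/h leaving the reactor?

758 lbmol/h

Yield of A: 2ξ₁ / 498 = 0.512 → ξ₁ = 127.5 lbmol/h.
Conversion of E: 1ξ₁ + 1ξ₂ = 0.523 × 498 = 260.5 → ξ₂ = 133 lbmol/h.
Outlet amounts (n = n₀ + Σ ν·ξ):
  E: 498 − 1(127.5) − 1(133) = 237.5
  A: 0 + 2(127.5) = 255
  B: 0 + 2(133) = 265.9
Total out = 237.5 + 255 + 265.9 = 758.5 lbmol/h.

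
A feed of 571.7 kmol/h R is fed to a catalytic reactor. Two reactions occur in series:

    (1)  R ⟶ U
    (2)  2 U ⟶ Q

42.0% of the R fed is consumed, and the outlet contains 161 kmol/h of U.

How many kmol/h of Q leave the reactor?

39.6 kmol/h

Conversion of R: R consumed = 1ξ₁ = 0.42 × 571.7 → ξ₁ = 240.1 kmol/h.
U balance: n_U = 0 + 1ξ₁ − 2ξ₂ = 161 → ξ₂ = (1·240.1 − 161)/2 = 39.56 kmol/h.
Outlet amounts (n = n₀ + Σ ν·ξ):
  R: 571.7 − 1(240.1) = 331.6
  U: 0 + 1(240.1) − 2(39.56) = 161
  Q: 0 + 1(39.56) = 39.56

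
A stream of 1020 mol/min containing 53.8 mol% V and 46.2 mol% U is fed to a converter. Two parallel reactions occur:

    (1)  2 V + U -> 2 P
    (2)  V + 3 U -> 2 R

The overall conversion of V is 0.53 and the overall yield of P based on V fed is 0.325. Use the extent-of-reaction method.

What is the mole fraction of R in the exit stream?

Yield of P: 2ξ₁ / 548.8 = 0.325 → ξ₁ = 89.17 mol/min.
Conversion of V: 2ξ₁ + 1ξ₂ = 0.53 × 548.8 = 290.8 → ξ₂ = 112.5 mol/min.
Outlet amounts (n = n₀ + Σ ν·ξ):
  V: 548.8 − 2(89.17) − 1(112.5) = 257.9
  U: 471.2 − 1(89.17) − 3(112.5) = 44.58
  P: 0 + 2(89.17) = 178.3
  R: 0 + 2(112.5) = 225
Total out = 705.8 mol/min; y_R = 225 / 705.8 = 0.3188.

0.319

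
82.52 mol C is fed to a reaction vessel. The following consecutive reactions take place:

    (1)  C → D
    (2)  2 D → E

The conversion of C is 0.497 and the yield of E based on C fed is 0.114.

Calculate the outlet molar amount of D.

Conversion of C: C consumed = 1ξ₁ = 0.497 × 82.52 → ξ₁ = 41.01 mol.
Yield of E: 1ξ₂ / 82.52 = 0.114 → ξ₂ = 9.407 mol.
Outlet amounts (n = n₀ + Σ ν·ξ):
  C: 82.52 − 1(41.01) = 41.51
  D: 0 + 1(41.01) − 2(9.407) = 22.2
  E: 0 + 1(9.407) = 9.407

22.2 mol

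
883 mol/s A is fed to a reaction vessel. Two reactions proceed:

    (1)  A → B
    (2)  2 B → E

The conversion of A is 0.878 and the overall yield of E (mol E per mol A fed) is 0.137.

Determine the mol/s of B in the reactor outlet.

Conversion of A: A consumed = 1ξ₁ = 0.878 × 883 → ξ₁ = 775.3 mol/s.
Yield of E: 1ξ₂ / 883 = 0.137 → ξ₂ = 121 mol/s.
Outlet amounts (n = n₀ + Σ ν·ξ):
  A: 883 − 1(775.3) = 107.7
  B: 0 + 1(775.3) − 2(121) = 533.3
  E: 0 + 1(121) = 121

533 mol/s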